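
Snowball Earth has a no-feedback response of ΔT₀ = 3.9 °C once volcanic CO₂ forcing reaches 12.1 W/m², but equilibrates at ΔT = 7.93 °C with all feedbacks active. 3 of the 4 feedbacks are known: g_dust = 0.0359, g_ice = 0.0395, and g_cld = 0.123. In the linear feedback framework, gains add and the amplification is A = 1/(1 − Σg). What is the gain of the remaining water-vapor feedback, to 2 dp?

Amplification A = ΔT/ΔT₀ = 7.93/3.9 = 2.033.
Total gain g = 1 − 1/A = 1 − 1/2.033 = 0.5081.
Known gains sum to 0.0359 + 0.0395 + 0.123 = 0.1984.
g_wv = 0.5081 − 0.1984 = 0.31.

0.31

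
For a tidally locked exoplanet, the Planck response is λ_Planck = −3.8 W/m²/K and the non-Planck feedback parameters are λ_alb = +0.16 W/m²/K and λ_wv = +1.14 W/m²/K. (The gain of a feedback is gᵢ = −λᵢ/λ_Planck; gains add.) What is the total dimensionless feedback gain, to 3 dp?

Convert to gains: g_alb = 0.16/3.8 = 0.04211; g_wv = 1.14/3.8 = 0.3.
Total gain g = 0.34211.

0.342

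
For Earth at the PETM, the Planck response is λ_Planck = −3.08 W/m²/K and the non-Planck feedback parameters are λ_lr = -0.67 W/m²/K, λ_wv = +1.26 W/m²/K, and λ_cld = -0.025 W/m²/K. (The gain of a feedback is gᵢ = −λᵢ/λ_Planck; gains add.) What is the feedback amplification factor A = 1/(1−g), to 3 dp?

1.225

Convert to gains: g_lr = -0.67/3.08 = -0.2175; g_wv = 1.26/3.08 = 0.4091; g_cld = -0.025/3.08 = -0.008117.
Total gain g = 0.183483.
A = 1/(1 − 0.183483) = 1.225.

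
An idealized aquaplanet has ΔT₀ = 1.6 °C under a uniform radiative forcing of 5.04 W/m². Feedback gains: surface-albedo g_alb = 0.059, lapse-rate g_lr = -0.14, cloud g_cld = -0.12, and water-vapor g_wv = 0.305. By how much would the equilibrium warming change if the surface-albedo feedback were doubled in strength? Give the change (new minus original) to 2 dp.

Original: g = 0.104, ΔT = 1.6/(1−0.104) = 1.7857 °C.
With doubled surface-albedo: g' = 0.163, ΔT' = 1.6/(1−0.163) = 1.9116 °C.
Change = 1.9116 − 1.7857 = 0.13 °C.

0.13 °C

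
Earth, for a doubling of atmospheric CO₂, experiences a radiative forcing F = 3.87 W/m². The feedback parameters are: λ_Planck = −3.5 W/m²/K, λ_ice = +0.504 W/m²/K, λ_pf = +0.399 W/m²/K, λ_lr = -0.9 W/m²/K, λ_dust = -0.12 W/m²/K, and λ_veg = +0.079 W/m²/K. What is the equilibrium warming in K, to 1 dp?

1.1 K

Net feedback parameter λ = (−3.5) + (+0.504) + (+0.399) + (-0.9) + (-0.12) + (+0.079) = -3.538 W/m²/K.
ΔT = −F/λ = −3.87/(-3.538) = 1.1 K.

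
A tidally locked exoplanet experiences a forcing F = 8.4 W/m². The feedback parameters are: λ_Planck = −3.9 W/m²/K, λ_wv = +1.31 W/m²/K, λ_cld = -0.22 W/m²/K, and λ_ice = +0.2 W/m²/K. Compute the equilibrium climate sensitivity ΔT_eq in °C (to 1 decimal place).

3.2 °C

Net feedback parameter λ = (−3.9) + (+1.31) + (-0.22) + (+0.2) = -2.61 W/m²/K.
ΔT = −F/λ = −8.4/(-2.61) = 3.2 °C.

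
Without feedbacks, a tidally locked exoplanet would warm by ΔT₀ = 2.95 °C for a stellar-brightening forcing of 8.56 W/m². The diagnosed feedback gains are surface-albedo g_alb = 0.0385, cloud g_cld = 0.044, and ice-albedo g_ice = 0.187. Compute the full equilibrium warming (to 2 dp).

Total gain g = 0.0385 + 0.044 + 0.187 = 0.2695.
Amplification A = 1/(1 − 0.2695) = 1.369.
ΔT = 2.95 × 1.369 = 4.04 °C.

4.04 °C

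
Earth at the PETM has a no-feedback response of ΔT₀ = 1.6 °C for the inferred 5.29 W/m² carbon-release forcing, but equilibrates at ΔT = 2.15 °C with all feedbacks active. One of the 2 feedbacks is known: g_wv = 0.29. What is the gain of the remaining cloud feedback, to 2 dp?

-0.03

Amplification A = ΔT/ΔT₀ = 2.15/1.6 = 1.344.
Total gain g = 1 − 1/A = 1 − 1/1.344 = 0.256.
The known gain is 0.29.
g_cld = 0.256 − 0.29 = -0.03.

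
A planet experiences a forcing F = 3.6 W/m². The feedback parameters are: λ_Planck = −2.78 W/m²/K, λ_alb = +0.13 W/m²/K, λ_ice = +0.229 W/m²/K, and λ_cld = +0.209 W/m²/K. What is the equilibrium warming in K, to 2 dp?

Net feedback parameter λ = (−2.78) + (+0.13) + (+0.229) + (+0.209) = -2.212 W/m²/K.
ΔT = −F/λ = −3.6/(-2.212) = 1.63 K.

1.63 K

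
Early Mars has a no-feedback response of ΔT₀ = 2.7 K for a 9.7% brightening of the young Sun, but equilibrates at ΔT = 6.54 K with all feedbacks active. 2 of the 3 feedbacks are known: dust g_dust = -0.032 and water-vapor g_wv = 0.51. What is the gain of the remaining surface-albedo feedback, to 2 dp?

Amplification A = ΔT/ΔT₀ = 6.54/2.7 = 2.422.
Total gain g = 1 − 1/A = 1 − 1/2.422 = 0.5871.
Known gains sum to -0.032 + 0.51 = 0.478.
g_alb = 0.5871 − 0.478 = 0.11.

0.11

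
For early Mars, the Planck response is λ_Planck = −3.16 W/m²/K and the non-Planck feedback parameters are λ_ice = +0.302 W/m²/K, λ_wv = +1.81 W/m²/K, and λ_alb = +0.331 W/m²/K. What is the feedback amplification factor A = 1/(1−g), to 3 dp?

Convert to gains: g_ice = 0.302/3.16 = 0.09557; g_wv = 1.81/3.16 = 0.5728; g_alb = 0.331/3.16 = 0.1047.
Total gain g = 0.77307.
A = 1/(1 − 0.77307) = 4.407.

4.407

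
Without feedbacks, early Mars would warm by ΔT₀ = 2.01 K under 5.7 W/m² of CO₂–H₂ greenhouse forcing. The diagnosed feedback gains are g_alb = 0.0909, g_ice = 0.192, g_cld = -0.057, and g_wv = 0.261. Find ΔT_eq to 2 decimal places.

3.92 K

Total gain g = 0.0909 + 0.192 − 0.057 + 0.261 = 0.4869.
Amplification A = 1/(1 − 0.4869) = 1.949.
ΔT = 2.01 × 1.949 = 3.92 K.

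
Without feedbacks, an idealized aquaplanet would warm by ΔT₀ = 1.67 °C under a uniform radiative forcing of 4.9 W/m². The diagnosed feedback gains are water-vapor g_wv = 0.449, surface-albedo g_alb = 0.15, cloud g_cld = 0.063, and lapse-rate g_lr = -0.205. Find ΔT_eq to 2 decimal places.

3.08 °C

Total gain g = 0.449 + 0.15 + 0.063 − 0.205 = 0.457.
Amplification A = 1/(1 − 0.457) = 1.842.
ΔT = 1.67 × 1.842 = 3.08 °C.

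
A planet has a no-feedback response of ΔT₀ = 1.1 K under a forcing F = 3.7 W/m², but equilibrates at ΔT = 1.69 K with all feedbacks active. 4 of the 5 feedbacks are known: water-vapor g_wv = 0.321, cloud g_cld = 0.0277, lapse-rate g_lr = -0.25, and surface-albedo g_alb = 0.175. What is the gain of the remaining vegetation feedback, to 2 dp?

0.08

Amplification A = ΔT/ΔT₀ = 1.69/1.1 = 1.536.
Total gain g = 1 − 1/A = 1 − 1/1.536 = 0.349.
Known gains sum to 0.321 + 0.0277 − 0.25 + 0.175 = 0.2737.
g_veg = 0.349 − 0.2737 = 0.08.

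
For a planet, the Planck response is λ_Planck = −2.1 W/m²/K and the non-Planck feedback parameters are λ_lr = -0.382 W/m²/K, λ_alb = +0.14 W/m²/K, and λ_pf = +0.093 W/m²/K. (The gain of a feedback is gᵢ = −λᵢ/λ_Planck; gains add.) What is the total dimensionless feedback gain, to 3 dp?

Convert to gains: g_lr = -0.382/2.1 = -0.1819; g_alb = 0.14/2.1 = 0.06667; g_pf = 0.093/2.1 = 0.04429.
Total gain g = -0.07094.

-0.071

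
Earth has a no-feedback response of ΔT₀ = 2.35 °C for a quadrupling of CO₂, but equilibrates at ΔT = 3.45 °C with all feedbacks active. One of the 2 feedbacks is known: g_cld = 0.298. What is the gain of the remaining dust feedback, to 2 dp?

Amplification A = ΔT/ΔT₀ = 3.45/2.35 = 1.468.
Total gain g = 1 − 1/A = 1 − 1/1.468 = 0.3188.
The known gain is 0.298.
g_dust = 0.3188 − 0.298 = 0.02.

0.02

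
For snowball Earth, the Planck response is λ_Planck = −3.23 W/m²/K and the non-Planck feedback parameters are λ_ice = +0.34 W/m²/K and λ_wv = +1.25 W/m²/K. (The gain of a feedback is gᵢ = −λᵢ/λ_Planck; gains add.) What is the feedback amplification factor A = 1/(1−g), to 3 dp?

1.970

Convert to gains: g_ice = 0.34/3.23 = 0.1053; g_wv = 1.25/3.23 = 0.387.
Total gain g = 0.4923.
A = 1/(1 − 0.4923) = 1.970.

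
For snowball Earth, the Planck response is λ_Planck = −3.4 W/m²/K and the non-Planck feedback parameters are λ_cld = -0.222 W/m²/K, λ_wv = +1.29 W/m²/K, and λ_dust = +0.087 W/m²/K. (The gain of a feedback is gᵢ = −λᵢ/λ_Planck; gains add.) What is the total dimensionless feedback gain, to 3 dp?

0.340

Convert to gains: g_cld = -0.222/3.4 = -0.06529; g_wv = 1.29/3.4 = 0.3794; g_dust = 0.087/3.4 = 0.02559.
Total gain g = 0.3397.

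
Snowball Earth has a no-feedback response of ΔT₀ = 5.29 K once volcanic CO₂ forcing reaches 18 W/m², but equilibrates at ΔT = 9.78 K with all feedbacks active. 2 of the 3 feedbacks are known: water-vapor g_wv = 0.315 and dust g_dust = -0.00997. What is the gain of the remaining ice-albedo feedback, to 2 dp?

0.15

Amplification A = ΔT/ΔT₀ = 9.78/5.29 = 1.849.
Total gain g = 1 − 1/A = 1 − 1/1.849 = 0.4592.
Known gains sum to 0.315 − 0.00997 = 0.30503.
g_ice = 0.4592 − 0.30503 = 0.15.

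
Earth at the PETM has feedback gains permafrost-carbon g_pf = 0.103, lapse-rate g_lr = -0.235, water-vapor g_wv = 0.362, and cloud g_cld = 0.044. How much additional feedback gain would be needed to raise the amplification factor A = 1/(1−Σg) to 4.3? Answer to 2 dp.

Current total gain = 0.274.
Target gain for A = 4.3: g* = 1 − 1/4.3 = 0.7674.
Additional gain needed = 0.7674 − 0.274 = 0.49.

0.49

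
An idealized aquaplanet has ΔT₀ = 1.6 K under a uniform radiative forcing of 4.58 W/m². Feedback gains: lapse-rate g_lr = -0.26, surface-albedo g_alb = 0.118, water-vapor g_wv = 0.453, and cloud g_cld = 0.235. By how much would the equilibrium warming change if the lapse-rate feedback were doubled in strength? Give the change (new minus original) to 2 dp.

-1.28 K

Original: g = 0.546, ΔT = 1.6/(1−0.546) = 3.5242 K.
With doubled lapse-rate: g' = 0.286, ΔT' = 1.6/(1−0.286) = 2.2409 K.
Change = 2.2409 − 3.5242 = -1.28 K.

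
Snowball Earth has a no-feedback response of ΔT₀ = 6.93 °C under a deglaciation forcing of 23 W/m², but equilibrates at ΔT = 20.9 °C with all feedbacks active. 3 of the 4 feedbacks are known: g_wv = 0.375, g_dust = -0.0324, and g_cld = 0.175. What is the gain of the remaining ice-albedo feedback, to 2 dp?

Amplification A = ΔT/ΔT₀ = 20.9/6.93 = 3.016.
Total gain g = 1 − 1/A = 1 − 1/3.016 = 0.6684.
Known gains sum to 0.375 − 0.0324 + 0.175 = 0.5176.
g_ice = 0.6684 − 0.5176 = 0.15.

0.15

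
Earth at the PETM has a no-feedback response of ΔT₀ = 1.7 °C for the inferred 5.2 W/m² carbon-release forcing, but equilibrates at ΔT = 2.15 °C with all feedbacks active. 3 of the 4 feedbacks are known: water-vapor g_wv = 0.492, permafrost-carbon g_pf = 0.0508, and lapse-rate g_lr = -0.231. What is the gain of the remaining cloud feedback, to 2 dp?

Amplification A = ΔT/ΔT₀ = 2.15/1.7 = 1.265.
Total gain g = 1 − 1/A = 1 − 1/1.265 = 0.2095.
Known gains sum to 0.492 + 0.0508 − 0.231 = 0.3118.
g_cld = 0.2095 − 0.3118 = -0.10.

-0.10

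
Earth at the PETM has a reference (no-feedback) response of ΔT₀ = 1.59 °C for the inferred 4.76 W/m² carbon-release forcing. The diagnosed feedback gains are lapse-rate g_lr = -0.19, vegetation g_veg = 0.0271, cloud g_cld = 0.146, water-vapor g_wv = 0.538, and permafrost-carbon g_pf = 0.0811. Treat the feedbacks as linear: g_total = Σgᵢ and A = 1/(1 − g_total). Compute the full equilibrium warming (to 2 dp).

Total gain g = -0.19 + 0.0271 + 0.146 + 0.538 + 0.0811 = 0.6022.
Amplification A = 1/(1 − 0.6022) = 2.514.
ΔT = 1.59 × 2.514 = 4.00 °C.

4.00 °C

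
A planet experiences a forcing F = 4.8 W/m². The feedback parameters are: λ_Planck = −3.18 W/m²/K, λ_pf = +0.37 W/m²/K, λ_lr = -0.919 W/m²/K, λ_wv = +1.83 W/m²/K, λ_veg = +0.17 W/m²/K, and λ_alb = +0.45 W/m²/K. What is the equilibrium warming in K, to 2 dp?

Net feedback parameter λ = (−3.18) + (+0.37) + (-0.919) + (+1.83) + (+0.17) + (+0.45) = -1.279 W/m²/K.
ΔT = −F/λ = −4.8/(-1.279) = 3.75 K.

3.75 K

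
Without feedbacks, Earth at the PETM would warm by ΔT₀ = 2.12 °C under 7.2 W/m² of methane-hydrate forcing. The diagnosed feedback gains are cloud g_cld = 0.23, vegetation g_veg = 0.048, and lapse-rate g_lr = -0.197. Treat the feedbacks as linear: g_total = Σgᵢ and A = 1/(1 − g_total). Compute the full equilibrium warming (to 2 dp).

2.31 °C

Total gain g = 0.23 + 0.048 − 0.197 = 0.081.
Amplification A = 1/(1 − 0.081) = 1.088.
ΔT = 2.12 × 1.088 = 2.31 °C.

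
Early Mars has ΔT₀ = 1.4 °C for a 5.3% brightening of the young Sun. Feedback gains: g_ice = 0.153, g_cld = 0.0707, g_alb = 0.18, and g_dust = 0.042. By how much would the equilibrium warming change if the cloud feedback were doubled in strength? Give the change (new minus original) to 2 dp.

Original: g = 0.4457, ΔT = 1.4/(1−0.4457) = 2.5257 °C.
With doubled cloud: g' = 0.5164, ΔT' = 1.4/(1−0.5164) = 2.8950 °C.
Change = 2.8950 − 2.5257 = 0.37 °C.

0.37 °C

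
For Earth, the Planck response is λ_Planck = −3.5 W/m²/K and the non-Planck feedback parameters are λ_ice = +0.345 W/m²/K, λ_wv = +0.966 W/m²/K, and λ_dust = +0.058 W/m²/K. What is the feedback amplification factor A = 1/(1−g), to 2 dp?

Convert to gains: g_ice = 0.345/3.5 = 0.09857; g_wv = 0.966/3.5 = 0.276; g_dust = 0.058/3.5 = 0.01657.
Total gain g = 0.39114.
A = 1/(1 − 0.39114) = 1.64.

1.64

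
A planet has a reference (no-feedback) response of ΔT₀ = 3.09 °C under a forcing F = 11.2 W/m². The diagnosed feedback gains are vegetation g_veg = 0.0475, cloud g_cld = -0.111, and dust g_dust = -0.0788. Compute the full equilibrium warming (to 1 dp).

2.7 °C

Total gain g = 0.0475 − 0.111 − 0.0788 = -0.1423.
Amplification A = 1/(1 + 0.1423) = 0.8754.
ΔT = 3.09 × 0.8754 = 2.7 °C.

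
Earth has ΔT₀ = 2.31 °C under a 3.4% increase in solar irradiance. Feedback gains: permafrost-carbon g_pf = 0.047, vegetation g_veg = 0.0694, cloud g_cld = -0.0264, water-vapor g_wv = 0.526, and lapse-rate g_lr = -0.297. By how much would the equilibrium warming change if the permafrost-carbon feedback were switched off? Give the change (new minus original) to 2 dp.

Original: g = 0.319, ΔT = 2.31/(1−0.319) = 3.3921 °C.
Without permafrost-carbon: g' = 0.272, ΔT' = 2.31/(1−0.272) = 3.1731 °C.
Change = 3.1731 − 3.3921 = -0.22 °C.

-0.22 °C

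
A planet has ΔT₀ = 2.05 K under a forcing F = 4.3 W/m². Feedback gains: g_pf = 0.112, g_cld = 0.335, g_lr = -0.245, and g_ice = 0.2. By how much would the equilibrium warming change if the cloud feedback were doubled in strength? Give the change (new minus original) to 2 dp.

4.37 K

Original: g = 0.402, ΔT = 2.05/(1−0.402) = 3.4281 K.
With doubled cloud: g' = 0.737, ΔT' = 2.05/(1−0.737) = 7.7947 K.
Change = 7.7947 − 3.4281 = 4.37 K.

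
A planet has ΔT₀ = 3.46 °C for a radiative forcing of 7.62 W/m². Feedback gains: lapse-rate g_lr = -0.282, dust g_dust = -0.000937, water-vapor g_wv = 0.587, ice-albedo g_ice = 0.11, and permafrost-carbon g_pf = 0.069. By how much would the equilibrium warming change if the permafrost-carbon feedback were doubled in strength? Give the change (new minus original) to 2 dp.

1.03 °C

Original: g = 0.483063, ΔT = 3.46/(1−0.483063) = 6.6933 °C.
With doubled permafrost-carbon: g' = 0.552063, ΔT' = 3.46/(1−0.552063) = 7.7243 °C.
Change = 7.7243 − 6.6933 = 1.03 °C.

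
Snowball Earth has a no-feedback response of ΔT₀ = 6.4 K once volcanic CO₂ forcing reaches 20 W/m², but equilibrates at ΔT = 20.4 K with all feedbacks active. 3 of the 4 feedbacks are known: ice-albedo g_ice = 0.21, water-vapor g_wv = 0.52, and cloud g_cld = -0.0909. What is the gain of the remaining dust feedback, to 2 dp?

Amplification A = ΔT/ΔT₀ = 20.4/6.4 = 3.187.
Total gain g = 1 − 1/A = 1 − 1/3.187 = 0.6862.
Known gains sum to 0.21 + 0.52 − 0.0909 = 0.6391.
g_dust = 0.6862 − 0.6391 = 0.05.

0.05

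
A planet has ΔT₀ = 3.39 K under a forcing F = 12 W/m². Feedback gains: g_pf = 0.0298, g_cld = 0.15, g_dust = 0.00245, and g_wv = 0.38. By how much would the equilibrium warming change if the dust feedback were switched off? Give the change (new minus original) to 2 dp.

-0.04 K

Original: g = 0.56225, ΔT = 3.39/(1−0.56225) = 7.7441 K.
Without dust: g' = 0.5598, ΔT' = 3.39/(1−0.5598) = 7.7010 K.
Change = 7.7010 − 7.7441 = -0.04 K.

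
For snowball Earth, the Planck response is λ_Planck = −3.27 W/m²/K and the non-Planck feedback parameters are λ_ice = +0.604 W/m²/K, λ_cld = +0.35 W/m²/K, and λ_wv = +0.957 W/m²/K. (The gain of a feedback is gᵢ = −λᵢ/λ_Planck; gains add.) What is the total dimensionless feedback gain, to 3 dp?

0.584

Convert to gains: g_ice = 0.604/3.27 = 0.1847; g_cld = 0.35/3.27 = 0.107; g_wv = 0.957/3.27 = 0.2927.
Total gain g = 0.5844.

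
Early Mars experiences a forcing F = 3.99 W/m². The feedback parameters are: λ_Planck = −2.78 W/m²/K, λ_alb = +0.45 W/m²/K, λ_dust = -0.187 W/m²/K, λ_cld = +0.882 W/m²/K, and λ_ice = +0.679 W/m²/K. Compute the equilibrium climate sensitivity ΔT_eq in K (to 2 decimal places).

Net feedback parameter λ = (−2.78) + (+0.45) + (-0.187) + (+0.882) + (+0.679) = -0.956 W/m²/K.
ΔT = −F/λ = −3.99/(-0.956) = 4.17 K.

4.17 K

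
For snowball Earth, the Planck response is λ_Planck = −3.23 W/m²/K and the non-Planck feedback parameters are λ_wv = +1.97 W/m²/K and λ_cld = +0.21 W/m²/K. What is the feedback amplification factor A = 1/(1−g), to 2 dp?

Convert to gains: g_wv = 1.97/3.23 = 0.6099; g_cld = 0.21/3.23 = 0.06502.
Total gain g = 0.67492.
A = 1/(1 − 0.67492) = 3.08.

3.08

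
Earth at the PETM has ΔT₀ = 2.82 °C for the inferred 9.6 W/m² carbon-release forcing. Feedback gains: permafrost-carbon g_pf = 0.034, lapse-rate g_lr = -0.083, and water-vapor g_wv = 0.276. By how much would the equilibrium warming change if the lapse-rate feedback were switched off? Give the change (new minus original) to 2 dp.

Original: g = 0.227, ΔT = 2.82/(1−0.227) = 3.6481 °C.
Without lapse-rate: g' = 0.31, ΔT' = 2.82/(1−0.31) = 4.0870 °C.
Change = 4.0870 − 3.6481 = 0.44 °C.

0.44 °C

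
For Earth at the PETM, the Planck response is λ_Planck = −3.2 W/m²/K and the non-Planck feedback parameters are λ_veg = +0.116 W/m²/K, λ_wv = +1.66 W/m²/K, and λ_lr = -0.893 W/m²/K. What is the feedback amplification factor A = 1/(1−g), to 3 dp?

Convert to gains: g_veg = 0.116/3.2 = 0.03625; g_wv = 1.66/3.2 = 0.5187; g_lr = -0.893/3.2 = -0.2791.
Total gain g = 0.27585.
A = 1/(1 − 0.27585) = 1.381.

1.381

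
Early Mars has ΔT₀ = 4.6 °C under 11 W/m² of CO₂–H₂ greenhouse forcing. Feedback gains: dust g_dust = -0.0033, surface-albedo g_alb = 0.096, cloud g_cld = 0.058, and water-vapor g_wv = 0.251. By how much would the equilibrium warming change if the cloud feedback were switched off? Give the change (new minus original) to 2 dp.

-0.68 °C

Original: g = 0.4017, ΔT = 4.6/(1−0.4017) = 7.6885 °C.
Without cloud: g' = 0.3437, ΔT' = 4.6/(1−0.3437) = 7.0090 °C.
Change = 7.0090 − 7.6885 = -0.68 °C.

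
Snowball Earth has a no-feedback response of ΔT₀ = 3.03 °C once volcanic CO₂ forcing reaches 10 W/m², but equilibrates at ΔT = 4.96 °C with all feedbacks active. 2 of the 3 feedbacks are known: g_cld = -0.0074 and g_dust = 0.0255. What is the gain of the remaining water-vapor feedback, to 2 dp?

0.37

Amplification A = ΔT/ΔT₀ = 4.96/3.03 = 1.637.
Total gain g = 1 − 1/A = 1 − 1/1.637 = 0.3891.
Known gains sum to -0.0074 + 0.0255 = 0.0181.
g_wv = 0.3891 − 0.0181 = 0.37.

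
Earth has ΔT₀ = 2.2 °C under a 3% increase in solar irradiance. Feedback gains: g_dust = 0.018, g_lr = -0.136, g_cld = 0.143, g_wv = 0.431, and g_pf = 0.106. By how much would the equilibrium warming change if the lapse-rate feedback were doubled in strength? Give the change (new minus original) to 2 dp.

-1.19 °C

Original: g = 0.562, ΔT = 2.2/(1−0.562) = 5.0228 °C.
With doubled lapse-rate: g' = 0.426, ΔT' = 2.2/(1−0.426) = 3.8328 °C.
Change = 3.8328 − 5.0228 = -1.19 °C.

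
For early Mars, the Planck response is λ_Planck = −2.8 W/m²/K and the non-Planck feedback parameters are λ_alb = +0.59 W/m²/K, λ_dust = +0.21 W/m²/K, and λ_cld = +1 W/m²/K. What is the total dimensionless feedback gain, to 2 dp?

0.64

Convert to gains: g_alb = 0.59/2.8 = 0.2107; g_dust = 0.21/2.8 = 0.075; g_cld = 1/2.8 = 0.3571.
Total gain g = 0.6428.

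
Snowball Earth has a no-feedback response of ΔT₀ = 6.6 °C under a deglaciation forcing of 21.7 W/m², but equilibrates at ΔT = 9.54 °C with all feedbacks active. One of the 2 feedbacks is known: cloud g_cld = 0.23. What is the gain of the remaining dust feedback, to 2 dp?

Amplification A = ΔT/ΔT₀ = 9.54/6.6 = 1.445.
Total gain g = 1 − 1/A = 1 − 1/1.445 = 0.308.
The known gain is 0.23.
g_dust = 0.308 − 0.23 = 0.08.

0.08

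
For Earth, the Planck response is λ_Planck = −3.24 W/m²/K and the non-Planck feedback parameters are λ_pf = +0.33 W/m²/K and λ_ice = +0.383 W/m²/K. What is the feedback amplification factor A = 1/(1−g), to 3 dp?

1.282

Convert to gains: g_pf = 0.33/3.24 = 0.1019; g_ice = 0.383/3.24 = 0.1182.
Total gain g = 0.2201.
A = 1/(1 − 0.2201) = 1.282.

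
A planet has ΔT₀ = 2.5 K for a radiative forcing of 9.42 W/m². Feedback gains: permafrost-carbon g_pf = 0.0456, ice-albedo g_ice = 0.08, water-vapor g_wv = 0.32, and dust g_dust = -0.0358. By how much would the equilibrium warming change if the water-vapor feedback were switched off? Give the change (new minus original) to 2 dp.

Original: g = 0.4098, ΔT = 2.5/(1−0.4098) = 4.2359 K.
Without water-vapor: g' = 0.0898, ΔT' = 2.5/(1−0.0898) = 2.7466 K.
Change = 2.7466 − 4.2359 = -1.49 K.

-1.49 K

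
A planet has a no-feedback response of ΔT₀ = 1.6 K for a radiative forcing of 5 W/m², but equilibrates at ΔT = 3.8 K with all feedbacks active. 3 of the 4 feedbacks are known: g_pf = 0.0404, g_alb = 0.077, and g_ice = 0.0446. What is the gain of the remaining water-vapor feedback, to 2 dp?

0.42

Amplification A = ΔT/ΔT₀ = 3.8/1.6 = 2.375.
Total gain g = 1 − 1/A = 1 − 1/2.375 = 0.5789.
Known gains sum to 0.0404 + 0.077 + 0.0446 = 0.162.
g_wv = 0.5789 − 0.162 = 0.42.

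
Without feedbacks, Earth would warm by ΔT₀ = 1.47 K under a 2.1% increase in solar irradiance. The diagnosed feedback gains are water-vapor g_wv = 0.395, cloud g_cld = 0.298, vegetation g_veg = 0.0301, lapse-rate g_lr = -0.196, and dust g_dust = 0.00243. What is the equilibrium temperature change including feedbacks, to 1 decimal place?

3.1 K

Total gain g = 0.395 + 0.298 + 0.0301 − 0.196 + 0.00243 = 0.52953.
Amplification A = 1/(1 − 0.52953) = 2.126.
ΔT = 1.47 × 2.126 = 3.1 K.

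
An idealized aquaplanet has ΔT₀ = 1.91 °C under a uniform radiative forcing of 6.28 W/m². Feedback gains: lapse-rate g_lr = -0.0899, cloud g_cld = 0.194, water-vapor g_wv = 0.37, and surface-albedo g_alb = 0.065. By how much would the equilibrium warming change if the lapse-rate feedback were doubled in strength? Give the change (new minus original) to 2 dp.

-0.68 °C

Original: g = 0.5391, ΔT = 1.91/(1−0.5391) = 4.1441 °C.
With doubled lapse-rate: g' = 0.4492, ΔT' = 1.91/(1−0.4492) = 3.4677 °C.
Change = 3.4677 − 4.1441 = -0.68 °C.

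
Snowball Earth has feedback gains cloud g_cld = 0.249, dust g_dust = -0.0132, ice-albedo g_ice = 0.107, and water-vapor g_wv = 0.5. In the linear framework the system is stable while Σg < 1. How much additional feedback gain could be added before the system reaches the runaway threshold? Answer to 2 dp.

Current total gain = 0.249 − 0.0132 + 0.107 + 0.5 = 0.8428.
Margin to runaway = 1 − 0.8428 = 0.16.

0.16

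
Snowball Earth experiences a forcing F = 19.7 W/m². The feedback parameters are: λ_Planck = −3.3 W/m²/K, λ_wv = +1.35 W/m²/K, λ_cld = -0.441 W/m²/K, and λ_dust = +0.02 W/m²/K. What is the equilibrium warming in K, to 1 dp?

8.3 K

Net feedback parameter λ = (−3.3) + (+1.35) + (-0.441) + (+0.02) = -2.371 W/m²/K.
ΔT = −F/λ = −19.7/(-2.371) = 8.3 K.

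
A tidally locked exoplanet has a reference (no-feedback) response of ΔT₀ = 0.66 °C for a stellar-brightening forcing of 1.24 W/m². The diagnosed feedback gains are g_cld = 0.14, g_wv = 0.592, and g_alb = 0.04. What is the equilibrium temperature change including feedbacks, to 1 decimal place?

Total gain g = 0.14 + 0.592 + 0.04 = 0.772.
Amplification A = 1/(1 − 0.772) = 4.386.
ΔT = 0.66 × 4.386 = 2.9 °C.

2.9 °C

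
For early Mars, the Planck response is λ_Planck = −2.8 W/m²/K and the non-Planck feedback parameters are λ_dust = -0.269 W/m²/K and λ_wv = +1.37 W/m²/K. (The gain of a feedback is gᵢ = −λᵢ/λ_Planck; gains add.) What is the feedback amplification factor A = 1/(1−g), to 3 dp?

1.648

Convert to gains: g_dust = -0.269/2.8 = -0.09607; g_wv = 1.37/2.8 = 0.4893.
Total gain g = 0.39323.
A = 1/(1 − 0.39323) = 1.648.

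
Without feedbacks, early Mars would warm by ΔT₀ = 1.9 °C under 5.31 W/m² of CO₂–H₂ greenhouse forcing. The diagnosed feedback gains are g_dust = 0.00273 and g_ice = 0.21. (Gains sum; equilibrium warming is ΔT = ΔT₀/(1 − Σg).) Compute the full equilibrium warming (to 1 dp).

Total gain g = 0.00273 + 0.21 = 0.21273.
Amplification A = 1/(1 − 0.21273) = 1.27.
ΔT = 1.9 × 1.27 = 2.4 °C.

2.4 °C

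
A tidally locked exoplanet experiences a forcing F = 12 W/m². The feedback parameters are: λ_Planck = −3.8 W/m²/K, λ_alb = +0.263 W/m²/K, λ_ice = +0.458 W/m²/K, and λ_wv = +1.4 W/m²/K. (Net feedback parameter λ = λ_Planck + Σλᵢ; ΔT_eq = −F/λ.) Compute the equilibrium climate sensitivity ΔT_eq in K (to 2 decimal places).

7.15 K

Net feedback parameter λ = (−3.8) + (+0.263) + (+0.458) + (+1.4) = -1.679 W/m²/K.
ΔT = −F/λ = −12/(-1.679) = 7.15 K.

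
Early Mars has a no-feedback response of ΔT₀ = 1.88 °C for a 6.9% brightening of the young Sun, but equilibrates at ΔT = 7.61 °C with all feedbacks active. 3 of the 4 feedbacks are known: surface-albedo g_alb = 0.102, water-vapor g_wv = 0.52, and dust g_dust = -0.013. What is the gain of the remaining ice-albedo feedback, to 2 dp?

Amplification A = ΔT/ΔT₀ = 7.61/1.88 = 4.048.
Total gain g = 1 − 1/A = 1 − 1/4.048 = 0.753.
Known gains sum to 0.102 + 0.52 − 0.013 = 0.609.
g_ice = 0.753 − 0.609 = 0.14.

0.14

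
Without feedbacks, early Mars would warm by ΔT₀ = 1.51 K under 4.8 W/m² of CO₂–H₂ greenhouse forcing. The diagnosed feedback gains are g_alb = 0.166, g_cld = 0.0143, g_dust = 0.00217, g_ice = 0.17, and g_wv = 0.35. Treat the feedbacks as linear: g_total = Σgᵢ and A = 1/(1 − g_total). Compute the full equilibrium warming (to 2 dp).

Total gain g = 0.166 + 0.0143 + 0.00217 + 0.17 + 0.35 = 0.70247.
Amplification A = 1/(1 − 0.70247) = 3.361.
ΔT = 1.51 × 3.361 = 5.08 K.

5.08 K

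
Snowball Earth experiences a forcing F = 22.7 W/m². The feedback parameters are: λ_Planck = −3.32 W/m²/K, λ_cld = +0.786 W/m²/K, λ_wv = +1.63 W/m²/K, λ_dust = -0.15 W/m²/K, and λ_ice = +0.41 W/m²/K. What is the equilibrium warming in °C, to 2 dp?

Net feedback parameter λ = (−3.32) + (+0.786) + (+1.63) + (-0.15) + (+0.41) = -0.644 W/m²/K.
ΔT = −F/λ = −22.7/(-0.644) = 35.25 °C.

35.25 °C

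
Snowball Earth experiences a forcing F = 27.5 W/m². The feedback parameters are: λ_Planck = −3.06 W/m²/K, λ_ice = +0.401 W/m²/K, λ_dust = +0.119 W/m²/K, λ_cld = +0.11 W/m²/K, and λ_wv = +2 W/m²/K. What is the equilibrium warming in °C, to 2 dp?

63.95 °C

Net feedback parameter λ = (−3.06) + (+0.401) + (+0.119) + (+0.11) + (+2) = -0.43 W/m²/K.
ΔT = −F/λ = −27.5/(-0.43) = 63.95 °C.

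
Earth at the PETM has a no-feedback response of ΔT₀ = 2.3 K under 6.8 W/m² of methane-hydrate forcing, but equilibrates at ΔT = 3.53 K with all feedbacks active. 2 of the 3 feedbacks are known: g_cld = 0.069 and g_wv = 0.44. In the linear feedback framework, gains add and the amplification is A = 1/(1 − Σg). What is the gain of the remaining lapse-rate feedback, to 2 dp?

Amplification A = ΔT/ΔT₀ = 3.53/2.3 = 1.535.
Total gain g = 1 − 1/A = 1 − 1/1.535 = 0.3485.
Known gains sum to 0.069 + 0.44 = 0.509.
g_lr = 0.3485 − 0.509 = -0.16.

-0.16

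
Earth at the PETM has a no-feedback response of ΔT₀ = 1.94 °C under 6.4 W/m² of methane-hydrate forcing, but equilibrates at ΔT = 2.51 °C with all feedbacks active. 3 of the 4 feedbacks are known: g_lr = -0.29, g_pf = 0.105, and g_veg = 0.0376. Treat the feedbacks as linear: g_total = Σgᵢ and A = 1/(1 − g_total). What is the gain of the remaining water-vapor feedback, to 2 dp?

Amplification A = ΔT/ΔT₀ = 2.51/1.94 = 1.294.
Total gain g = 1 − 1/A = 1 − 1/1.294 = 0.2272.
Known gains sum to -0.29 + 0.105 + 0.0376 = -0.1474.
g_wv = 0.2272 + 0.1474 = 0.37.

0.37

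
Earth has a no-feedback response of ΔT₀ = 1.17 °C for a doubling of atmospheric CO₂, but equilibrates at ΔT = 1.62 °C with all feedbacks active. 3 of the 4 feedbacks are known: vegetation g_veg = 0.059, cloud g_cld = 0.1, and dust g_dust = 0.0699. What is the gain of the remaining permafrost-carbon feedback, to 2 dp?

Amplification A = ΔT/ΔT₀ = 1.62/1.17 = 1.385.
Total gain g = 1 − 1/A = 1 − 1/1.385 = 0.278.
Known gains sum to 0.059 + 0.1 + 0.0699 = 0.2289.
g_pf = 0.278 − 0.2289 = 0.05.

0.05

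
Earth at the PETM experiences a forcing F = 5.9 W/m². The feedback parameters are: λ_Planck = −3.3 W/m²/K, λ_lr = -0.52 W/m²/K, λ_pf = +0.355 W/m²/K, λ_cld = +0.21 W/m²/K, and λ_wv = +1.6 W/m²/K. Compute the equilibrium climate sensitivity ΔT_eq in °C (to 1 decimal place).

Net feedback parameter λ = (−3.3) + (-0.52) + (+0.355) + (+0.21) + (+1.6) = -1.655 W/m²/K.
ΔT = −F/λ = −5.9/(-1.655) = 3.6 °C.

3.6 °C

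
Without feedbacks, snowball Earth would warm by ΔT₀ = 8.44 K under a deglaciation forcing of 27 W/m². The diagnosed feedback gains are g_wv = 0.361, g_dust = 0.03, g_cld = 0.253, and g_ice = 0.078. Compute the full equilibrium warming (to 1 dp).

30.4 K

Total gain g = 0.361 + 0.03 + 0.253 + 0.078 = 0.722.
Amplification A = 1/(1 − 0.722) = 3.597.
ΔT = 8.44 × 3.597 = 30.4 K.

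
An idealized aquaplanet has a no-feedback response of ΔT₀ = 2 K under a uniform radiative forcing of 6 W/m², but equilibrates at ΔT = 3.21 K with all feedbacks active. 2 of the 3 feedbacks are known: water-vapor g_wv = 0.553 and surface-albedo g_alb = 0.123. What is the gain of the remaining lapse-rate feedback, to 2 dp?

Amplification A = ΔT/ΔT₀ = 3.21/2 = 1.605.
Total gain g = 1 − 1/A = 1 − 1/1.605 = 0.3769.
Known gains sum to 0.553 + 0.123 = 0.676.
g_lr = 0.3769 − 0.676 = -0.30.

-0.30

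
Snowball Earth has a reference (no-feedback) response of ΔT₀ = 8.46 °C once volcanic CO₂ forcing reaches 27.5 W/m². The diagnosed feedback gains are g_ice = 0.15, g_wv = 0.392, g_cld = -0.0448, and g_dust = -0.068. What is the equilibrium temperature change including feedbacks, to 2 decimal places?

14.82 °C

Total gain g = 0.15 + 0.392 − 0.0448 − 0.068 = 0.4292.
Amplification A = 1/(1 − 0.4292) = 1.752.
ΔT = 8.46 × 1.752 = 14.82 °C.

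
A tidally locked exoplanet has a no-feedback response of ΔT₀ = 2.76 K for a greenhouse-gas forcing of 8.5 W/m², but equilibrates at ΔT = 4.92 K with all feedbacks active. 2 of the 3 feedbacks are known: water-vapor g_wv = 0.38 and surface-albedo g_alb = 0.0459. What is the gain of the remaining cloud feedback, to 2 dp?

0.01

Amplification A = ΔT/ΔT₀ = 4.92/2.76 = 1.783.
Total gain g = 1 − 1/A = 1 − 1/1.783 = 0.4391.
Known gains sum to 0.38 + 0.0459 = 0.4259.
g_cld = 0.4391 − 0.4259 = 0.01.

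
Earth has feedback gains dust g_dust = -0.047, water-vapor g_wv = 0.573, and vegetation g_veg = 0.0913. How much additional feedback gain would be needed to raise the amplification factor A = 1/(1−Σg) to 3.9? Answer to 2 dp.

0.13

Current total gain = 0.6173.
Target gain for A = 3.9: g* = 1 − 1/3.9 = 0.7436.
Additional gain needed = 0.7436 − 0.6173 = 0.13.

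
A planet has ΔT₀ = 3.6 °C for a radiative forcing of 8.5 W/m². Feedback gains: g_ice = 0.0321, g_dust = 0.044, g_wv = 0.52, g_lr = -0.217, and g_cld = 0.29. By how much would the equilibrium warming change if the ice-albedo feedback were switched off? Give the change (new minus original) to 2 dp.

-0.96 °C

Original: g = 0.6691, ΔT = 3.6/(1−0.6691) = 10.8794 °C.
Without ice-albedo: g' = 0.637, ΔT' = 3.6/(1−0.637) = 9.9174 °C.
Change = 9.9174 − 10.8794 = -0.96 °C.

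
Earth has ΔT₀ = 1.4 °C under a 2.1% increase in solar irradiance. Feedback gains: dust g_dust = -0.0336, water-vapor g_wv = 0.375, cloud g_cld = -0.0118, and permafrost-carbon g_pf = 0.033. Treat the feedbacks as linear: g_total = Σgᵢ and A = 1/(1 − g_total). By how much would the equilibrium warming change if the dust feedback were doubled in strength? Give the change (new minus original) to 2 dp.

Original: g = 0.3626, ΔT = 1.4/(1−0.3626) = 2.1964 °C.
With doubled dust: g' = 0.329, ΔT' = 1.4/(1−0.329) = 2.0864 °C.
Change = 2.0864 − 2.1964 = -0.11 °C.

-0.11 °C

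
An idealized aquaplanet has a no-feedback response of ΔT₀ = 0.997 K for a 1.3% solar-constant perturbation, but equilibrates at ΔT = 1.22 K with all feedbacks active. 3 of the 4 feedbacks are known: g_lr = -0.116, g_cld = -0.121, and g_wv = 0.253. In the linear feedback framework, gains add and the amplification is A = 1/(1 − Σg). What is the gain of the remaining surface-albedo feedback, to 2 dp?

0.17

Amplification A = ΔT/ΔT₀ = 1.22/0.997 = 1.224.
Total gain g = 1 − 1/A = 1 − 1/1.224 = 0.183.
Known gains sum to -0.116 − 0.121 + 0.253 = 0.016.
g_alb = 0.183 − 0.016 = 0.17.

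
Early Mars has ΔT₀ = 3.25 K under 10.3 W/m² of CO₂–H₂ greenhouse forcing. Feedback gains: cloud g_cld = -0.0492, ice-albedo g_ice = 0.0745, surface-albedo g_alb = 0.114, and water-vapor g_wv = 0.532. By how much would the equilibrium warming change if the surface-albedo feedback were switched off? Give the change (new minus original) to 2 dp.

Original: g = 0.6713, ΔT = 3.25/(1−0.6713) = 9.8874 K.
Without surface-albedo: g' = 0.5573, ΔT' = 3.25/(1−0.5573) = 7.3413 K.
Change = 7.3413 − 9.8874 = -2.55 K.

-2.55 K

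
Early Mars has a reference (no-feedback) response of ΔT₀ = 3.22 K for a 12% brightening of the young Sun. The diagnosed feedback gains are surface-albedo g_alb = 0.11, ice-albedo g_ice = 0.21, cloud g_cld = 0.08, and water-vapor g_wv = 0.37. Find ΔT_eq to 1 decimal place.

14.0 K

Total gain g = 0.11 + 0.21 + 0.08 + 0.37 = 0.77.
Amplification A = 1/(1 − 0.77) = 4.348.
ΔT = 3.22 × 4.348 = 14.0 K.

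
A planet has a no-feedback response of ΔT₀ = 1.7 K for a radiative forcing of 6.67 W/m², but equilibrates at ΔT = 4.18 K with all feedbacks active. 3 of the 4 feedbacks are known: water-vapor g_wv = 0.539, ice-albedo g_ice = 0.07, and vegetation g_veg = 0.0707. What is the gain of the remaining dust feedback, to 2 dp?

-0.09

Amplification A = ΔT/ΔT₀ = 4.18/1.7 = 2.459.
Total gain g = 1 − 1/A = 1 − 1/2.459 = 0.5933.
Known gains sum to 0.539 + 0.07 + 0.0707 = 0.6797.
g_dust = 0.5933 − 0.6797 = -0.09.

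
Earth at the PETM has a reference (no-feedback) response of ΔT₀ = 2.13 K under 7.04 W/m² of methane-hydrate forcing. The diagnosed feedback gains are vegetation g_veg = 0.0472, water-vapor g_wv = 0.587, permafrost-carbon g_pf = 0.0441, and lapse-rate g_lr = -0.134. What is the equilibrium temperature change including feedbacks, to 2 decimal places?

Total gain g = 0.0472 + 0.587 + 0.0441 − 0.134 = 0.5443.
Amplification A = 1/(1 − 0.5443) = 2.194.
ΔT = 2.13 × 2.194 = 4.67 K.

4.67 K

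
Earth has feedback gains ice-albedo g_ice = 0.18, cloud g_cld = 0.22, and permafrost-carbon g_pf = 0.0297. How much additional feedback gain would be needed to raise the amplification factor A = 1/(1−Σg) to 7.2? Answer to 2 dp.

Current total gain = 0.4297.
Target gain for A = 7.2: g* = 1 − 1/7.2 = 0.8611.
Additional gain needed = 0.8611 − 0.4297 = 0.43.

0.43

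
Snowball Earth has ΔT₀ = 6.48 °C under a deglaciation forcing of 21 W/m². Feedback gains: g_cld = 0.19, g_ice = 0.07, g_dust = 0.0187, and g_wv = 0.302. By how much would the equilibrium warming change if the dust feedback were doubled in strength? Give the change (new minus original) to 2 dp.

0.72 °C

Original: g = 0.5807, ΔT = 6.48/(1−0.5807) = 15.4543 °C.
With doubled dust: g' = 0.5994, ΔT' = 6.48/(1−0.5994) = 16.1757 °C.
Change = 16.1757 − 15.4543 = 0.72 °C.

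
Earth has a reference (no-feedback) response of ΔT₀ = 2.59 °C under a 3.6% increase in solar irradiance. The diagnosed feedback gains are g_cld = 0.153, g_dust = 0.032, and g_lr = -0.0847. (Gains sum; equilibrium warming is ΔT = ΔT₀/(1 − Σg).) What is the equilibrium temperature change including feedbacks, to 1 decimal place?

2.9 °C

Total gain g = 0.153 + 0.032 − 0.0847 = 0.1003.
Amplification A = 1/(1 − 0.1003) = 1.111.
ΔT = 2.59 × 1.111 = 2.9 °C.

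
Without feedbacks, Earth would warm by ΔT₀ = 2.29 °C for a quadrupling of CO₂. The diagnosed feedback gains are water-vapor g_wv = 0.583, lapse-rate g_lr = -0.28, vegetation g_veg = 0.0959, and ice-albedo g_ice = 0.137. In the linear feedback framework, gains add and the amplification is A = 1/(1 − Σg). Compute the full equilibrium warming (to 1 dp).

Total gain g = 0.583 − 0.28 + 0.0959 + 0.137 = 0.5359.
Amplification A = 1/(1 − 0.5359) = 2.155.
ΔT = 2.29 × 2.155 = 4.9 °C.

4.9 °C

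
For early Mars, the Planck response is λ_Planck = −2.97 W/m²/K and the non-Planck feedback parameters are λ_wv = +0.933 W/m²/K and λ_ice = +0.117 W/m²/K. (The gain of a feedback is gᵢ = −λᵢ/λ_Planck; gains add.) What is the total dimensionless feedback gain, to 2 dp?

0.35

Convert to gains: g_wv = 0.933/2.97 = 0.3141; g_ice = 0.117/2.97 = 0.03939.
Total gain g = 0.35349.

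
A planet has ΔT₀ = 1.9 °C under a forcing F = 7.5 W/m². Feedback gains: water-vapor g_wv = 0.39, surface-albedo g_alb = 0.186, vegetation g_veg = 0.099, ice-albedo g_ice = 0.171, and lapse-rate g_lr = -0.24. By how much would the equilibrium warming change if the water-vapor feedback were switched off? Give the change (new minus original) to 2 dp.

-2.40 °C

Original: g = 0.606, ΔT = 1.9/(1−0.606) = 4.8223 °C.
Without water-vapor: g' = 0.216, ΔT' = 1.9/(1−0.216) = 2.4235 °C.
Change = 2.4235 − 4.8223 = -2.40 °C.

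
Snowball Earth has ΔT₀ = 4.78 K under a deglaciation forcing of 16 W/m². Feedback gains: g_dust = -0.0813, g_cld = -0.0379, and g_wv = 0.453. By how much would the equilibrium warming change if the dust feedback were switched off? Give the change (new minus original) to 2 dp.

Original: g = 0.3338, ΔT = 4.78/(1−0.3338) = 7.1750 K.
Without dust: g' = 0.4151, ΔT' = 4.78/(1−0.4151) = 8.1723 K.
Change = 8.1723 − 7.1750 = 1.00 K.

1.00 K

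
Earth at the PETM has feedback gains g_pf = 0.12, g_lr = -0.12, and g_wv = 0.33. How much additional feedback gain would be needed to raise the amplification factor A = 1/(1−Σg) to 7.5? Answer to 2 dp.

0.54

Current total gain = 0.33.
Target gain for A = 7.5: g* = 1 − 1/7.5 = 0.8667.
Additional gain needed = 0.8667 − 0.33 = 0.54.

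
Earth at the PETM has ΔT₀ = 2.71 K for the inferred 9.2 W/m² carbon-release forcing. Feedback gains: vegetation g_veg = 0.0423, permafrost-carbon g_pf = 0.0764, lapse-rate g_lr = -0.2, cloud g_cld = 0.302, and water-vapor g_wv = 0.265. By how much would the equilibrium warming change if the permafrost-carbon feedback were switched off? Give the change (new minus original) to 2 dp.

-0.68 K

Original: g = 0.4857, ΔT = 2.71/(1−0.4857) = 5.2693 K.
Without permafrost-carbon: g' = 0.4093, ΔT' = 2.71/(1−0.4093) = 4.5878 K.
Change = 4.5878 − 5.2693 = -0.68 K.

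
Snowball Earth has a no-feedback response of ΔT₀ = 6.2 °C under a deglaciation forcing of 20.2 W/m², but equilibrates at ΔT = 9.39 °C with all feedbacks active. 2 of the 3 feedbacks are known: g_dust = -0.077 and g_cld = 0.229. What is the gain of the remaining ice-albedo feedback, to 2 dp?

0.19

Amplification A = ΔT/ΔT₀ = 9.39/6.2 = 1.515.
Total gain g = 1 − 1/A = 1 − 1/1.515 = 0.3399.
Known gains sum to -0.077 + 0.229 = 0.152.
g_ice = 0.3399 − 0.152 = 0.19.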